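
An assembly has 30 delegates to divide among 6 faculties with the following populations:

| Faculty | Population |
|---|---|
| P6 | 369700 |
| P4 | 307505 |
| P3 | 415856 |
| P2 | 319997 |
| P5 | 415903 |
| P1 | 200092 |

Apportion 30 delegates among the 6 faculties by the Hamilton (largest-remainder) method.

The standard divisor is 2029053/30 ≈ 67635.1.
Standard quotas: P6 5.4661, P4 4.5465, P3 6.1485, P2 4.7312, P5 6.1492, P1 2.9584.
Lower quotas: P6 5, P4 4, P3 6, P2 4, P5 6, P1 2 (sum 27, leaving 3 seats).
Remainders in descending order: P1 0.9584, P2 0.7312, P4 0.5465, P6 0.4661, P5 0.1492, P3 0.1485.
The surplus seats go to P1, P2, P4.

P6: 5, P4: 5, P3: 6, P2: 5, P5: 6, P1: 3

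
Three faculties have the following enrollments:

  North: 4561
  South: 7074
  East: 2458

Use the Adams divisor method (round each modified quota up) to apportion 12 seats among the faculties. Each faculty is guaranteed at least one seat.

North=4, South=6, East=2

Standard divisor 14093/12 ≈ 1174.417; standard quotas: North 3.884, South 6.023, East 2.093.
Rounding up gives 4, 7, 3 = 14 seats, so the divisor must be adjusted.
With modified divisor 1300: modified quotas North 3.508, South 5.442, East 1.891.
Rounding up: North 4, South 6, East 2 (total 12).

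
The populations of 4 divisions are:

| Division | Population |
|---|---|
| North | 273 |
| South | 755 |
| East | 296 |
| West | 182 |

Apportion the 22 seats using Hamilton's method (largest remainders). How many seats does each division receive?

Total 1506; standard divisor 1506/22 ≈ 68.455.
Standard quotas: North 3.988, South 11.029, East 4.324, West 2.659.
Lower quotas: North 3, South 11, East 4, West 2 (sum 20, leaving 2 seats).
Remainders in descending order: North 0.988, West 0.659, East 0.324, South 0.029.
The surplus seats go to North, West.

North: 4; South: 11; East: 4; West: 3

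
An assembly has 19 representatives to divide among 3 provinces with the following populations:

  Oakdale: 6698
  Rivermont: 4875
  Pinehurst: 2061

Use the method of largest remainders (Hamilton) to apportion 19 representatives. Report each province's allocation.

The standard divisor is 13634/19 ≈ 717.579.
Standard quotas: Oakdale 9.3342, Rivermont 6.7937, Pinehurst 2.8722.
Lower quotas: Oakdale 9, Rivermont 6, Pinehurst 2 (sum 17, leaving 2 seats).
Remainders in descending order: Pinehurst 0.8722, Rivermont 0.7937, Oakdale 0.3342.
The surplus seats go to Pinehurst, Rivermont.

Oakdale: 9; Rivermont: 7; Pinehurst: 3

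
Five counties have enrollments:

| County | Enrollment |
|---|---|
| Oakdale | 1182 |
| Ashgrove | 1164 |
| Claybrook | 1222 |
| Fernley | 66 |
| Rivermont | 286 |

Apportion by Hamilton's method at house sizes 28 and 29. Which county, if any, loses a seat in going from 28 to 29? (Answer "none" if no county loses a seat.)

At 28 seats: Oakdale 8, Ashgrove 8, Claybrook 9, Fernley 1, Rivermont 2.
At 29 seats: Oakdale 9, Ashgrove 9, Claybrook 9, Fernley 0, Rivermont 2.
Fernley drops from 1 to 0.

Fernley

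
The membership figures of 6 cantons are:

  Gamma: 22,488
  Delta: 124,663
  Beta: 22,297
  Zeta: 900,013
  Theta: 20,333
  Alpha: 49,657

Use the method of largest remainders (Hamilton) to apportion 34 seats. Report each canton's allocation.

Gamma=1; Delta=4; Beta=1; Zeta=27; Theta=0; Alpha=1

Total 1139451; standard divisor 1139451/34 ≈ 33513.265.
Standard quotas: Gamma 0.6710, Delta 3.7198, Beta 0.6653, Zeta 26.8554, Theta 0.6067, Alpha 1.4817.
Lower quotas: Gamma 0, Delta 3, Beta 0, Zeta 26, Theta 0, Alpha 1 (sum 30, leaving 4 seats).
Remainders in descending order: Zeta 0.8554, Delta 0.7198, Gamma 0.6710, Beta 0.6653, Theta 0.6067, Alpha 0.4817.
Largest remainders: Zeta, Delta, Gamma, Beta receive the extra seats.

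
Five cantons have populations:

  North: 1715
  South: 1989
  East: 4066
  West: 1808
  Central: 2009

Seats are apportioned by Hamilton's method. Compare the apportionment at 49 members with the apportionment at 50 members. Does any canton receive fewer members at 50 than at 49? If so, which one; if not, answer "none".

At 49 seats: North 7, South 8, East 17, West 8, Central 9.
At 50 seats: North 7, South 9, East 17, West 8, Central 9.
No canton's allocation decreased.

none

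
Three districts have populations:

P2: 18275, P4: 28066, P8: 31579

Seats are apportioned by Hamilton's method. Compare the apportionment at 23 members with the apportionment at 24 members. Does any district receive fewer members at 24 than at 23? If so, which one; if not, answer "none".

At 23 seats: P2 6, P4 8, P8 9.
At 24 seats: P2 5, P4 9, P8 10.
P2 drops from 6 to 5.

P2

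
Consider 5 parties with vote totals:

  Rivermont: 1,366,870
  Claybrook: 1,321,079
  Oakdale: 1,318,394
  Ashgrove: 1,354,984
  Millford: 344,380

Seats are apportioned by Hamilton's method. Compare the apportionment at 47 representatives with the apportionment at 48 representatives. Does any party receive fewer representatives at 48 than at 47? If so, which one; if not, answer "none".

At 47 seats: Rivermont 11, Claybrook 11, Oakdale 11, Ashgrove 11, Millford 3.
At 48 seats: Rivermont 12, Claybrook 11, Oakdale 11, Ashgrove 11, Millford 3.
No party's allocation decreased.

none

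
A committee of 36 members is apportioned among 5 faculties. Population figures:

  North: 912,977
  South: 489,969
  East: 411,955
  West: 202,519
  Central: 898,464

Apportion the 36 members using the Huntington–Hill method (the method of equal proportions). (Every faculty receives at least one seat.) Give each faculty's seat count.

With divisor 81071: modified quotas North 11.261, South 6.044, East 5.081, West 2.498, Central 11.082.
Geometric-mean thresholds: North √(11·12)=11.489, South √(6·7)=6.481, East √(5·6)=5.477, West √(2·3)=2.449, Central √(11·12)=11.489.
Each quota rounded against its threshold gives North 11, South 6, East 5, West 3, Central 11 (total 36).

North 11, South 6, East 5, West 3, Central 11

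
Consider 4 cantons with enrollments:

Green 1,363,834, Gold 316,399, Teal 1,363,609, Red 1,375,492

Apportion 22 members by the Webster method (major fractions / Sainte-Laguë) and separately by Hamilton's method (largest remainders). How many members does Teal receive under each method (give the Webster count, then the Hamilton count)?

Webster: Green 7, Gold 2, Teal 6, Red 7.
Hamilton: Green 7, Gold 1, Teal 7, Red 7.
Teal gets 6 under Webster and 7 under Hamilton.

6 and 7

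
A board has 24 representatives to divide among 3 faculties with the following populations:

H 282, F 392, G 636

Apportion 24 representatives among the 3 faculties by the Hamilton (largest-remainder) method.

H=5, F=7, G=12

Standard divisor: 1310 ÷ 24 ≈ 54.583.
Standard quotas: H 5.166, F 7.182, G 11.652.
Lower quotas: H 5, F 7, G 11 (sum 23, leaving 1 seat).
Remainders in descending order: G 0.652, F 0.182, H 0.166.
Largest remainder: G receives the extra seat.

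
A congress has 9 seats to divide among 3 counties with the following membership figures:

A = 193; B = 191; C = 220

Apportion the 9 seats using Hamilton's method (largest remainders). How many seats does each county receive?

Total 604; standard divisor 604/9 ≈ 67.111.
Standard quotas: A 2.876, B 2.846, C 3.278.
Lower quotas: A 2, B 2, C 3 (sum 7, leaving 2 seats).
Remainders in descending order: A 0.876, B 0.846, C 0.278.
Largest remainders: A, B receive the extra seats.

A 3, B 3, C 3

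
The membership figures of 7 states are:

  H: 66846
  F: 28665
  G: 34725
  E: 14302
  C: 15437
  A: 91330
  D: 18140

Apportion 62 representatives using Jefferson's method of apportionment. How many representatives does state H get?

Standard divisor 269445/62 ≈ 4345.887; standard quotas: H 15.381, F 6.596, G 7.990, E 3.291, C 3.552, A 21.015, D 4.174.
Rounding down gives 15, 6, 7, 3, 3, 21, 4 = 59 seats, so the divisor must be adjusted.
With modified divisor 4120: modified quotas H 16.225, F 6.958, G 8.428, E 3.471, C 3.747, A 22.167, D 4.403.
Rounding down: H 16, F 6, G 8, E 3, C 3, A 22, D 4 (total 62).
H receives 16.

16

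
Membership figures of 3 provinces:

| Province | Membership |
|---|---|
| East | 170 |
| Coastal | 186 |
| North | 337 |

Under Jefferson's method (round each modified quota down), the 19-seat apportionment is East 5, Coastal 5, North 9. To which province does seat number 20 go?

North

Priority for the next seat is population ÷ (current seats + 1).
Priorities: East 28.333, Coastal 31.000, North 33.700.
Highest priority: North.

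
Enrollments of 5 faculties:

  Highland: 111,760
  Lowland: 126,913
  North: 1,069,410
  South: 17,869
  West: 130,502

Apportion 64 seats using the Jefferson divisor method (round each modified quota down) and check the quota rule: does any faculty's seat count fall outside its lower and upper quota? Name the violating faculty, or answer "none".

North

Standard quotas: Highland 4.911, Lowland 5.577, North 46.992, South 0.785, West 5.735.
Jefferson allocation: Highland 5, Lowland 5, North 49, South 0, West 5.
North has quota 46.992 (lower 46, upper 47) but receives 49 — outside the quota interval.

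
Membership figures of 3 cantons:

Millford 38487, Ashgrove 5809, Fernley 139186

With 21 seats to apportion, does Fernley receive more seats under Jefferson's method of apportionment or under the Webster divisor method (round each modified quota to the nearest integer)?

Jefferson

Jefferson: Millford 4, Ashgrove 0, Fernley 17.
Webster: Millford 4, Ashgrove 1, Fernley 16.
Fernley gets 17 under Jefferson and 16 under Webster.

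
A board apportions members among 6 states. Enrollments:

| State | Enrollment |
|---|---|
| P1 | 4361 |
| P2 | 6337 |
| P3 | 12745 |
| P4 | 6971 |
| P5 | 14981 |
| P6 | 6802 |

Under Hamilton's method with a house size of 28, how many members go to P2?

3

The standard divisor is 52197/28 ≈ 1864.179.
Standard quotas: P1 2.3394, P2 3.3994, P3 6.8368, P4 3.7394, P5 8.0362, P6 3.6488.
Lower quotas: P1 2, P2 3, P3 6, P4 3, P5 8, P6 3 (sum 25, leaving 3 seats).
Remainders in descending order: P3 0.8368, P4 0.7394, P6 0.6488, P2 0.3994, P1 0.3394, P5 0.0362.
The surplus seats go to P3, P4, P6.
P2 receives 3.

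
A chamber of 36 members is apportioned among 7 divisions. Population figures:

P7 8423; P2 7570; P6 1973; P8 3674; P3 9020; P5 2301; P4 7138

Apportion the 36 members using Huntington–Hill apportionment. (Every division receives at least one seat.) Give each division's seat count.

With divisor 1113: modified quotas P7 7.568, P2 6.801, P6 1.773, P8 3.301, P3 8.104, P5 2.067, P4 6.413.
Geometric-mean thresholds: P7 √(7·8)=7.483, P2 √(6·7)=6.481, P6 √(1·2)=1.414, P8 √(3·4)=3.464, P3 √(8·9)=8.485, P5 √(2·3)=2.449, P4 √(6·7)=6.481.
Each quota rounded against its threshold gives P7 8, P2 7, P6 2, P8 3, P3 8, P5 2, P4 6 (total 36).

P7=8; P2=7; P6=2; P8=3; P3=8; P5=2; P4=6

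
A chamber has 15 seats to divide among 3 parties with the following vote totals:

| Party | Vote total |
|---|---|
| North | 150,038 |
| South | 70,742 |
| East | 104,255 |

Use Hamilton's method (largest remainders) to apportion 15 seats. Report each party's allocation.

North 7; South 3; East 5

Total 325035; standard divisor 325035/15 = 21669.
Standard quotas: North 6.9241, South 3.2647, East 4.8113.
Lower quotas: North 6, South 3, East 4 (sum 13, leaving 2 seats).
Remainders in descending order: North 0.9241, East 0.8113, South 0.2647.
Largest remainders: North, East receive the extra seats.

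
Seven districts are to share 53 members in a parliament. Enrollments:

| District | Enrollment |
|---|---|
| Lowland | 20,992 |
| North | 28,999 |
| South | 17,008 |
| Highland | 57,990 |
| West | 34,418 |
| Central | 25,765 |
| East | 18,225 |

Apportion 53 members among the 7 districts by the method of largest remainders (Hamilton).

Lowland: 5, North: 8, South: 4, Highland: 15, West: 9, Central: 7, East: 5

The standard divisor is 203397/53 ≈ 3837.679.
Standard quotas: Lowland 5.4700, North 7.5564, South 4.4318, Highland 15.1107, West 8.9684, Central 6.7137, East 4.7490.
Lower quotas: Lowland 5, North 7, South 4, Highland 15, West 8, Central 6, East 4 (sum 49, leaving 4 seats).
Remainders in descending order: West 0.9684, East 0.7490, Central 0.7137, North 0.5564, Lowland 0.4700, South 0.4318, Highland 0.1107.
Largest remainders: West, East, Central, North receive the extra seats.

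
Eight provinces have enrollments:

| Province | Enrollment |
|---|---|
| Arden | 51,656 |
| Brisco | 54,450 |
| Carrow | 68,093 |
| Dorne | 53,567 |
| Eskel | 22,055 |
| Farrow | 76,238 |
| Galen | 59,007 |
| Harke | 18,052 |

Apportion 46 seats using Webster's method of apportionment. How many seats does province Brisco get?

Standard divisor 403118/46 ≈ 8763.435; standard quotas: Arden 5.894, Brisco 6.213, Carrow 7.770, Dorne 6.113, Eskel 2.517, Farrow 8.700, Galen 6.733, Harke 2.060.
Rounding to the nearest integer gives 6, 6, 8, 6, 3, 9, 7, 2 = 47 seats, so the divisor must be adjusted.
With modified divisor 8900: modified quotas Arden 5.804, Brisco 6.118, Carrow 7.651, Dorne 6.019, Eskel 2.478, Farrow 8.566, Galen 6.630, Harke 2.028.
Rounding to the nearest integer: Arden 6, Brisco 6, Carrow 8, Dorne 6, Eskel 2, Farrow 9, Galen 7, Harke 2 (total 46).
Brisco receives 6.

6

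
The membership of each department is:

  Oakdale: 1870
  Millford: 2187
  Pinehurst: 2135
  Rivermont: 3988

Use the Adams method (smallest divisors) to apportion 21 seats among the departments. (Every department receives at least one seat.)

Standard divisor 10180/21 ≈ 484.762; standard quotas: Oakdale 3.858, Millford 4.511, Pinehurst 4.404, Rivermont 8.227.
Rounding up gives 4, 5, 5, 9 = 23 seats, so the divisor must be adjusted.
With modified divisor 540: modified quotas Oakdale 3.463, Millford 4.050, Pinehurst 3.954, Rivermont 7.385.
Rounding up: Oakdale 4, Millford 5, Pinehurst 4, Rivermont 8 (total 21).

Oakdale 4, Millford 5, Pinehurst 4, Rivermont 8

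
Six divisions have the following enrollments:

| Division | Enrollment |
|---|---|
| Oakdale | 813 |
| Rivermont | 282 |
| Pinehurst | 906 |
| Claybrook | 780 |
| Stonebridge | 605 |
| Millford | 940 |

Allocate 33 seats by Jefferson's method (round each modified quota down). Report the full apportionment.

Standard divisor 4326/33 ≈ 131.091; standard quotas: Oakdale 6.202, Rivermont 2.151, Pinehurst 6.911, Claybrook 5.950, Stonebridge 4.615, Millford 7.171.
Rounding down gives 6, 2, 6, 5, 4, 7 = 30 seats, so the divisor must be adjusted.
With modified divisor 120: modified quotas Oakdale 6.775, Rivermont 2.350, Pinehurst 7.550, Claybrook 6.500, Stonebridge 5.042, Millford 7.833.
Rounding down: Oakdale 6, Rivermont 2, Pinehurst 7, Claybrook 6, Stonebridge 5, Millford 7 (total 33).

Oakdale 6, Rivermont 2, Pinehurst 7, Claybrook 6, Stonebridge 5, Millford 7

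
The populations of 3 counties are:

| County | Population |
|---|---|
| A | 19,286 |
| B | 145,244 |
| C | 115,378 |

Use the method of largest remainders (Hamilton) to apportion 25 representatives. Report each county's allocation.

A=2; B=13; C=10

Standard divisor: 279908 ÷ 25 ≈ 11196.32.
Standard quotas: A 1.7225, B 12.9725, C 10.3050.
Lower quotas: A 1, B 12, C 10 (sum 23, leaving 2 seats).
Remainders in descending order: B 0.9725, A 0.7225, C 0.3050.
Largest remainders: B, A receive the extra seats.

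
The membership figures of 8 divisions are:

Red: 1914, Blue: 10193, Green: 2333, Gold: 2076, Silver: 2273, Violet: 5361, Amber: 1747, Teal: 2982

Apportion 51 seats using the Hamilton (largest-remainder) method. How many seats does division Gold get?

Standard divisor: 28879 ÷ 51 ≈ 566.255.
Standard quotas: Red 3.3801, Blue 18.0007, Green 4.1201, Gold 3.6662, Silver 4.0141, Violet 9.4675, Amber 3.0852, Teal 5.2662.
Lower quotas: Red 3, Blue 18, Green 4, Gold 3, Silver 4, Violet 9, Amber 3, Teal 5 (sum 49, leaving 2 seats).
Remainders in descending order: Gold 0.6662, Violet 0.4675, Red 0.3801, Teal 0.2662, Green 0.1201, Amber 0.0852, Silver 0.0141, Blue 0.0007.
Largest remainders: Gold, Violet receive the extra seats.
Gold receives 4.

4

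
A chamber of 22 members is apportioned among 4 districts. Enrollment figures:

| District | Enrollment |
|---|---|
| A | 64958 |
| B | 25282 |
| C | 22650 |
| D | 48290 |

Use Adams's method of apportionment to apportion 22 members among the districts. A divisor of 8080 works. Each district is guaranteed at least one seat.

With modified divisor 8080: modified quotas A 8.039, B 3.129, C 2.803, D 5.976.
Rounding up: A 9, B 4, C 3, D 6 (total 22).

A=9; B=4; C=3; D=6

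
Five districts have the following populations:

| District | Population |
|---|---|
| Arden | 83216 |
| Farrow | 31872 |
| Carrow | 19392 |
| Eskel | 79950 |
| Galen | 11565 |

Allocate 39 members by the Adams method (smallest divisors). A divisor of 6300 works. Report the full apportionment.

With modified divisor 6300: modified quotas Arden 13.209, Farrow 5.059, Carrow 3.078, Eskel 12.690, Galen 1.836.
Rounding up: Arden 14, Farrow 6, Carrow 4, Eskel 13, Galen 2 (total 39).

Arden 14; Farrow 6; Carrow 4; Eskel 13; Galen 2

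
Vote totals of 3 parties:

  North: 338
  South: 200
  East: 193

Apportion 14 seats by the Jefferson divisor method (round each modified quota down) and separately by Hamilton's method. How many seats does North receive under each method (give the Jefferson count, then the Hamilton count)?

Jefferson: North 7, South 4, East 3.
Hamilton: North 6, South 4, East 4.
North gets 7 under Jefferson and 6 under Hamilton.

7 and 6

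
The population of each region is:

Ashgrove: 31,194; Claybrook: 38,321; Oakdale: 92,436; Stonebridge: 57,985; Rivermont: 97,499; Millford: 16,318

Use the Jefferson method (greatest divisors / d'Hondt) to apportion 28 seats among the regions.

Ashgrove 2, Claybrook 3, Oakdale 8, Stonebridge 5, Rivermont 9, Millford 1

Standard divisor 333753/28 ≈ 11919.75; standard quotas: Ashgrove 2.617, Claybrook 3.215, Oakdale 7.755, Stonebridge 4.865, Rivermont 8.180, Millford 1.369.
Rounding down gives 2, 3, 7, 4, 8, 1 = 25 seats, so the divisor must be adjusted.
With modified divisor 10600: modified quotas Ashgrove 2.943, Claybrook 3.615, Oakdale 8.720, Stonebridge 5.470, Rivermont 9.198, Millford 1.539.
Rounding down: Ashgrove 2, Claybrook 3, Oakdale 8, Stonebridge 5, Rivermont 9, Millford 1 (total 28).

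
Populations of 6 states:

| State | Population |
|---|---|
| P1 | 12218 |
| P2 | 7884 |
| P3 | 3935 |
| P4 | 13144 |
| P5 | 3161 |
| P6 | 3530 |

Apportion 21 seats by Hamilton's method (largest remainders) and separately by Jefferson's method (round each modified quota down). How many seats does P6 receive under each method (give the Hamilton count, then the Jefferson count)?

2 and 1

Hamilton: P1 6, P2 4, P3 2, P4 6, P5 1, P6 2.
Jefferson: P1 6, P2 4, P3 2, P4 7, P5 1, P6 1.
P6 gets 2 under Hamilton and 1 under Jefferson.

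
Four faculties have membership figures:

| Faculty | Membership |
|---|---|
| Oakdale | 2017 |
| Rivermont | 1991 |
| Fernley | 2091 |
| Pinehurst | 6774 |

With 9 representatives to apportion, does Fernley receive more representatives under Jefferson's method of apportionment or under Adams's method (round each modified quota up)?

Adams

Jefferson: Oakdale 1, Rivermont 1, Fernley 1, Pinehurst 6.
Adams: Oakdale 2, Rivermont 1, Fernley 2, Pinehurst 4.
Fernley gets 1 under Jefferson and 2 under Adams.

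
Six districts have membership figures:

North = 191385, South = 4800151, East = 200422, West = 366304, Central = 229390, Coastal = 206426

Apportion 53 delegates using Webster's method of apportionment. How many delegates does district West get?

Standard divisor 5994078/53 ≈ 113095.811; standard quotas: North 1.692, South 42.443, East 1.772, West 3.239, Central 2.028, Coastal 1.825.
Rounding to the nearest integer gives North 2, South 42, East 2, West 3, Central 2, Coastal 2 — total 53, matching the house size, so no adjustment is needed.
West receives 3.

3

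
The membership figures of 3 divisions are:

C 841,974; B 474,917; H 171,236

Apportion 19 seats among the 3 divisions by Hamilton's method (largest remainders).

The standard divisor is 1488127/19 ≈ 78322.474.
Standard quotas: C 10.7501, B 6.0636, H 2.1863.
Lower quotas: C 10, B 6, H 2 (sum 18, leaving 1 seat).
Remainders in descending order: C 0.7501, H 0.1863, B 0.0636.
Largest remainder: C receives the extra seat.

C: 11, B: 6, H: 2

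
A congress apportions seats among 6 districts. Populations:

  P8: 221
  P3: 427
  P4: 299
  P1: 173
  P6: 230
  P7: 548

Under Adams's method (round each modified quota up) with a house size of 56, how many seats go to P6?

7

Standard divisor 1898/56 ≈ 33.893; standard quotas: P8 6.521, P3 12.599, P4 8.822, P1 5.104, P6 6.786, P7 16.169.
Rounding up gives 7, 13, 9, 6, 7, 17 = 59 seats, so the divisor must be adjusted.
With modified divisor 36: modified quotas P8 6.139, P3 11.861, P4 8.306, P1 4.806, P6 6.389, P7 15.222.
Rounding up: P8 7, P3 12, P4 9, P1 5, P6 7, P7 16 (total 56).
P6 receives 7.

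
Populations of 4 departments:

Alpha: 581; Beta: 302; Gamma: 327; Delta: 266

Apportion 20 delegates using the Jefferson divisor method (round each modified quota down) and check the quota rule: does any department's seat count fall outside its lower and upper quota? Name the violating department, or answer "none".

none

Standard quotas: Alpha 7.873, Beta 4.092, Gamma 4.431, Delta 3.604.
Jefferson allocation: Alpha 8, Beta 4, Gamma 4, Delta 4.
Every allocation lies between the lower and upper quota.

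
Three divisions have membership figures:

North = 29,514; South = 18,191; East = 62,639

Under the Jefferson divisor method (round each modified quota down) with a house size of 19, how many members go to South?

3

Standard divisor 110344/19 ≈ 5807.579; standard quotas: North 5.082, South 3.132, East 10.786.
Rounding down gives 5, 3, 10 = 18 seats, so the divisor must be adjusted.
With modified divisor 5500: modified quotas North 5.366, South 3.307, East 11.389.
Rounding down: North 5, South 3, East 11 (total 19).
South receives 3.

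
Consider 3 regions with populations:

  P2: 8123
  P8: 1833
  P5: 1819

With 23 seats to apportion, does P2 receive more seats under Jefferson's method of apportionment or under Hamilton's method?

Jefferson

Jefferson: P2 17, P8 3, P5 3.
Hamilton: P2 16, P8 4, P5 3.
P2 gets 17 under Jefferson and 16 under Hamilton.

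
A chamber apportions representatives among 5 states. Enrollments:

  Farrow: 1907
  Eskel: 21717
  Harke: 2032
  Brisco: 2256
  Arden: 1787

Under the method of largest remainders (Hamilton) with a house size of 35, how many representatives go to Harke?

Standard divisor: 29699 ÷ 35 ≈ 848.543.
Standard quotas: Farrow 2.2474, Eskel 25.5933, Harke 2.3947, Brisco 2.6587, Arden 2.1060.
Lower quotas: Farrow 2, Eskel 25, Harke 2, Brisco 2, Arden 2 (sum 33, leaving 2 seats).
Remainders in descending order: Brisco 0.6587, Eskel 0.5933, Harke 0.3947, Farrow 0.2474, Arden 0.1060.
Largest remainders: Brisco, Eskel receive the extra seats.
Harke receives 2.

2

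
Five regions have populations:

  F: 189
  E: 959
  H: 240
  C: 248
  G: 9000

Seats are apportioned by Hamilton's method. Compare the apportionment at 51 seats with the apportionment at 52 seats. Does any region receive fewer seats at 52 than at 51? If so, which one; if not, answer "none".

At 51 seats: F 1, E 5, H 1, C 1, G 43.
At 52 seats: F 1, E 5, H 1, C 1, G 44.
No region's allocation decreased.

none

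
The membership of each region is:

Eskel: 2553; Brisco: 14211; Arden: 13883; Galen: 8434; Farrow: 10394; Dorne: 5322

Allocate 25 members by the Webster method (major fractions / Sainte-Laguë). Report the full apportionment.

Eskel 1, Brisco 7, Arden 6, Galen 4, Farrow 5, Dorne 2

Standard divisor 54797/25 ≈ 2191.88; standard quotas: Eskel 1.165, Brisco 6.483, Arden 6.334, Galen 3.848, Farrow 4.742, Dorne 2.428.
Rounding to the nearest integer gives 1, 6, 6, 4, 5, 2 = 24 seats, so the divisor must be adjusted.
With modified divisor 2160: modified quotas Eskel 1.182, Brisco 6.579, Arden 6.427, Galen 3.905, Farrow 4.812, Dorne 2.464.
Rounding to the nearest integer: Eskel 1, Brisco 7, Arden 6, Galen 4, Farrow 5, Dorne 2 (total 25).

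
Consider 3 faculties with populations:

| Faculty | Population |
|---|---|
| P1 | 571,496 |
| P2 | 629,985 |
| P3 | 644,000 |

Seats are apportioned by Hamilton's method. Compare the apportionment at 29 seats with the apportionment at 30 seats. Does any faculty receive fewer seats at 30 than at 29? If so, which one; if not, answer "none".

none

At 29 seats: P1 9, P2 10, P3 10.
At 30 seats: P1 9, P2 10, P3 11.
No faculty's allocation decreased.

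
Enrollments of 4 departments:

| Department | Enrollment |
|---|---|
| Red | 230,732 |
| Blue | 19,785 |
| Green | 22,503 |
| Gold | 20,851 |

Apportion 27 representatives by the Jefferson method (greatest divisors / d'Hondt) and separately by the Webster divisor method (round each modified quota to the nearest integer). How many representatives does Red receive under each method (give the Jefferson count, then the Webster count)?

Jefferson: Red 22, Blue 1, Green 2, Gold 2.
Webster: Red 21, Blue 2, Green 2, Gold 2.
Red gets 22 under Jefferson and 21 under Webster.

22 and 21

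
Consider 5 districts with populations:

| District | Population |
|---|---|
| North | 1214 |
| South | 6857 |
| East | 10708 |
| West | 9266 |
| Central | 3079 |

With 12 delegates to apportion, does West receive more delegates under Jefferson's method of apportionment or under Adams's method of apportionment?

Jefferson

Jefferson: North 0, South 3, East 4, West 4, Central 1.
Adams: North 1, South 3, East 4, West 3, Central 1.
West gets 4 under Jefferson and 3 under Adams.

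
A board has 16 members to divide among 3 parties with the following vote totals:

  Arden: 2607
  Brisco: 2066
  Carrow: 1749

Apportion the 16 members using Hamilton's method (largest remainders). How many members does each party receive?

Total 6422; standard divisor 6422/16 ≈ 401.375.
Standard quotas: Arden 6.495, Brisco 5.147, Carrow 4.358.
Lower quotas: Arden 6, Brisco 5, Carrow 4 (sum 15, leaving 1 seat).
Remainders in descending order: Arden 0.495, Carrow 0.358, Brisco 0.147.
The surplus seat goes to Arden.

Arden 7, Brisco 5, Carrow 4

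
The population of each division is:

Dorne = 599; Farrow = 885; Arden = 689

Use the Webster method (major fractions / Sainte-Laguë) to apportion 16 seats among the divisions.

Standard divisor 2173/16 ≈ 135.812; standard quotas: Dorne 4.410, Farrow 6.516, Arden 5.073.
Rounding to the nearest integer gives Dorne 4, Farrow 7, Arden 5 — total 16, matching the house size, so no adjustment is needed.

Dorne=4, Farrow=7, Arden=5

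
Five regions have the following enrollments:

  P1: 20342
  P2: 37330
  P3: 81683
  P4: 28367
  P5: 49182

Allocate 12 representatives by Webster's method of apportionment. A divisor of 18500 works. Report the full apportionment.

P1: 1, P2: 2, P3: 4, P4: 2, P5: 3

With modified divisor 18500: modified quotas P1 1.100, P2 2.018, P3 4.415, P4 1.533, P5 2.658.
Rounding to the nearest integer: P1 1, P2 2, P3 4, P4 2, P5 3 (total 12).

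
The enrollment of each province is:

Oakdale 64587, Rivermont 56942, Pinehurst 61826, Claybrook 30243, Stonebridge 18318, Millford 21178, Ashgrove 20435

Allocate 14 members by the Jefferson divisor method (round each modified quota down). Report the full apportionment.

Oakdale: 4; Rivermont: 3; Pinehurst: 3; Claybrook: 1; Stonebridge: 1; Millford: 1; Ashgrove: 1

Standard divisor 273529/14 ≈ 19537.786; standard quotas: Oakdale 3.306, Rivermont 2.914, Pinehurst 3.164, Claybrook 1.548, Stonebridge 0.938, Millford 1.084, Ashgrove 1.046.
Rounding down gives 3, 2, 3, 1, 0, 1, 1 = 11 seats, so the divisor must be adjusted.
With modified divisor 15800: modified quotas Oakdale 4.088, Rivermont 3.604, Pinehurst 3.913, Claybrook 1.914, Stonebridge 1.159, Millford 1.340, Ashgrove 1.293.
Rounding down: Oakdale 4, Rivermont 3, Pinehurst 3, Claybrook 1, Stonebridge 1, Millford 1, Ashgrove 1 (total 14).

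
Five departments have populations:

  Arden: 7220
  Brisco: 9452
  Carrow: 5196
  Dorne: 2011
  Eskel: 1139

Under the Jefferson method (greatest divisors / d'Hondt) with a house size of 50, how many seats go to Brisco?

19

Standard divisor 25018/50 ≈ 500.36; standard quotas: Arden 14.430, Brisco 18.890, Carrow 10.385, Dorne 4.019, Eskel 2.276.
Rounding down gives 14, 18, 10, 4, 2 = 48 seats, so the divisor must be adjusted.
With modified divisor 480: modified quotas Arden 15.042, Brisco 19.692, Carrow 10.825, Dorne 4.190, Eskel 2.373.
Rounding down: Arden 15, Brisco 19, Carrow 10, Dorne 4, Eskel 2 (total 50).
Brisco receives 19.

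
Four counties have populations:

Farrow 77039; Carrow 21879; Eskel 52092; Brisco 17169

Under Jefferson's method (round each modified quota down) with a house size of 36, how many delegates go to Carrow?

5

Standard divisor 168179/36 ≈ 4671.639; standard quotas: Farrow 16.491, Carrow 4.683, Eskel 11.151, Brisco 3.675.
Rounding down gives 16, 4, 11, 3 = 34 seats, so the divisor must be adjusted.
With modified divisor 4358: modified quotas Farrow 17.678, Carrow 5.020, Eskel 11.953, Brisco 3.940.
Rounding down: Farrow 17, Carrow 5, Eskel 11, Brisco 3 (total 36).
Carrow receives 5.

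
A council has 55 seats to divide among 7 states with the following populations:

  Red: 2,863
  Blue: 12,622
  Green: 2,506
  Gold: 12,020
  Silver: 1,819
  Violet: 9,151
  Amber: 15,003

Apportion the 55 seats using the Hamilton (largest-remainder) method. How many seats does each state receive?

The standard divisor is 55984/55 ≈ 1017.891.
Standard quotas: Red 2.8127, Blue 12.4002, Green 2.4620, Gold 11.8087, Silver 1.7870, Violet 8.9902, Amber 14.7393.
Lower quotas: Red 2, Blue 12, Green 2, Gold 11, Silver 1, Violet 8, Amber 14 (sum 50, leaving 5 seats).
Remainders in descending order: Violet 0.9902, Red 0.8127, Gold 0.8087, Silver 0.7870, Amber 0.7393, Green 0.4620, Blue 0.4002.
The surplus seats go to Violet, Red, Gold, Silver, Amber.

Red=3, Blue=12, Green=2, Gold=12, Silver=2, Violet=9, Amber=15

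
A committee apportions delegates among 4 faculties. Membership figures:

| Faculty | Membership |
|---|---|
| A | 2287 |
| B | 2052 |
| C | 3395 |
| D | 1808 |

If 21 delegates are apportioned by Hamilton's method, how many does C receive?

7

The standard divisor is 9542/21 ≈ 454.381.
Standard quotas: A 5.033, B 4.516, C 7.472, D 3.979.
Lower quotas: A 5, B 4, C 7, D 3 (sum 19, leaving 2 seats).
Remainders in descending order: D 0.979, B 0.516, C 0.472, A 0.033.
Largest remainders: D, B receive the extra seats.
C receives 7.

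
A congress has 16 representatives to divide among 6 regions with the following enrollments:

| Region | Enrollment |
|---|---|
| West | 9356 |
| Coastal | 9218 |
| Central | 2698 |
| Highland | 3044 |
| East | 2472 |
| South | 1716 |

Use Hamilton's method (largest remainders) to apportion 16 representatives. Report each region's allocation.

West: 5; Coastal: 5; Central: 2; Highland: 2; East: 1; South: 1

Total 28504; standard divisor 28504/16 ≈ 1781.5.
Standard quotas: West 5.2518, Coastal 5.1743, Central 1.5145, Highland 1.7087, East 1.3876, South 0.9632.
Lower quotas: West 5, Coastal 5, Central 1, Highland 1, East 1, South 0 (sum 13, leaving 3 seats).
Remainders in descending order: South 0.9632, Highland 0.7087, Central 0.5145, East 0.3876, West 0.2518, Coastal 0.1743.
Largest remainders: South, Highland, Central receive the extra seats.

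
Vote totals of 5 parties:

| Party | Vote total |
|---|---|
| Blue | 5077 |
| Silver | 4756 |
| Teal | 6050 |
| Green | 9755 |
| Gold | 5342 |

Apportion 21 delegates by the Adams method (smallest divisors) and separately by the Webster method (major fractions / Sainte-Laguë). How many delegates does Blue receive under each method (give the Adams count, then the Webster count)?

Adams: Blue 4, Silver 3, Teal 4, Green 6, Gold 4.
Webster: Blue 3, Silver 3, Teal 4, Green 7, Gold 4.
Blue gets 4 under Adams and 3 under Webster.

4 and 3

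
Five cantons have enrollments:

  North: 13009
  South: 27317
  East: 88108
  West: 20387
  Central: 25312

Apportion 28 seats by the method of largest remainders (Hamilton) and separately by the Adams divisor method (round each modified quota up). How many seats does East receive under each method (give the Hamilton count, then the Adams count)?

14 and 13

Hamilton: North 2, South 5, East 14, West 3, Central 4.
Adams: North 2, South 5, East 13, West 4, Central 4.
East gets 14 under Hamilton and 13 under Adams.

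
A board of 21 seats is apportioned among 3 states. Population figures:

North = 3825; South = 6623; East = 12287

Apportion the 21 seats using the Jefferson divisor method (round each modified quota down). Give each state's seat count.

Standard divisor 22735/21 ≈ 1082.619; standard quotas: North 3.533, South 6.118, East 11.349.
Rounding down gives 3, 6, 11 = 20 seats, so the divisor must be adjusted.
With modified divisor 1000: modified quotas North 3.825, South 6.623, East 12.287.
Rounding down: North 3, South 6, East 12 (total 21).

North 3; South 6; East 12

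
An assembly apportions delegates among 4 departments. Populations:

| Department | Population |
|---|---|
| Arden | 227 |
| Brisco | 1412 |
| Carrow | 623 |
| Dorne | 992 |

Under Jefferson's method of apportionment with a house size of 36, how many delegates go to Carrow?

Standard divisor 3254/36 ≈ 90.389; standard quotas: Arden 2.511, Brisco 15.621, Carrow 6.892, Dorne 10.975.
Rounding down gives 2, 15, 6, 10 = 33 seats, so the divisor must be adjusted.
With modified divisor 86: modified quotas Arden 2.640, Brisco 16.419, Carrow 7.244, Dorne 11.535.
Rounding down: Arden 2, Brisco 16, Carrow 7, Dorne 11 (total 36).
Carrow receives 7.

7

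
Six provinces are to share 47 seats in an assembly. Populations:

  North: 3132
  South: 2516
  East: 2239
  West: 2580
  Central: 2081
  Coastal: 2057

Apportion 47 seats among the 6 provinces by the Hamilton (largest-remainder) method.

North 10, South 8, East 7, West 8, Central 7, Coastal 7

Standard divisor: 14605 ÷ 47 ≈ 310.745.
Standard quotas: North 10.079, South 8.097, East 7.205, West 8.303, Central 6.697, Coastal 6.620.
Lower quotas: North 10, South 8, East 7, West 8, Central 6, Coastal 6 (sum 45, leaving 2 seats).
Remainders in descending order: Central 0.697, Coastal 0.620, West 0.303, East 0.205, South 0.097, North 0.079.
The surplus seats go to Central, Coastal.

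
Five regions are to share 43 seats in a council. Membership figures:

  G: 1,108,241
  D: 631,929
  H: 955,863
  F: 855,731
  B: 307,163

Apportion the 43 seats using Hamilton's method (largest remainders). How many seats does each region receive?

The standard divisor is 3858927/43 ≈ 89742.488.
Standard quotas: G 12.3491, D 7.0416, H 10.6512, F 9.5354, B 3.4227.
Lower quotas: G 12, D 7, H 10, F 9, B 3 (sum 41, leaving 2 seats).
Remainders in descending order: H 0.6512, F 0.5354, B 0.4227, G 0.3491, D 0.0416.
The surplus seats go to H, F.

G: 12; D: 7; H: 11; F: 10; B: 3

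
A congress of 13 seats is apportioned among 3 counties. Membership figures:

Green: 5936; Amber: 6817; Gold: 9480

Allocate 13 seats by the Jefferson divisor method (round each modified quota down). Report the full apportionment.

Green=3; Amber=4; Gold=6

Standard divisor 22233/13 ≈ 1710.231; standard quotas: Green 3.471, Amber 3.986, Gold 5.543.
Rounding down gives 3, 3, 5 = 11 seats, so the divisor must be adjusted.
With modified divisor 1500: modified quotas Green 3.957, Amber 4.545, Gold 6.320.
Rounding down: Green 3, Amber 4, Gold 6 (total 13).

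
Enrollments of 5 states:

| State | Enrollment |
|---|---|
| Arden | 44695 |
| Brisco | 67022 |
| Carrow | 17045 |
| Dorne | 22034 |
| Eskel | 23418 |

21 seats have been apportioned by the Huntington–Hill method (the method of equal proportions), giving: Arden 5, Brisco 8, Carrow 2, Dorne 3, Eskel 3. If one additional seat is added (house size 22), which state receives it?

Priority for the next seat is population ÷ (√(s·(s+1))).
Priorities: Arden 8160.153, Brisco 7898.618, Carrow 6958.592, Dorne 6360.668, Eskel 6760.194.
Highest priority: Arden.

Arden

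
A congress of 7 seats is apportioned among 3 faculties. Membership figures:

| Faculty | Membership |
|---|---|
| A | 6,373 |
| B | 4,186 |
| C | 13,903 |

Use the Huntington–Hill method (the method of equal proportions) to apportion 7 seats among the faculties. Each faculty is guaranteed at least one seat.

With divisor 3561: modified quotas A 1.790, B 1.176, C 3.904.
Geometric-mean thresholds: A √(1·2)=1.414, B √(1·2)=1.414, C √(3·4)=3.464.
Each quota rounded against its threshold gives A 2, B 1, C 4 (total 7).

A: 2, B: 1, C: 4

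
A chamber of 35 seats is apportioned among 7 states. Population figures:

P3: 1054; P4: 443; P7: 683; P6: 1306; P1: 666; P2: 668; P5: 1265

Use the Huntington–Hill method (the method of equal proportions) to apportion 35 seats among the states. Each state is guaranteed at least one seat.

With divisor 178: modified quotas P3 5.921, P4 2.489, P7 3.837, P6 7.337, P1 3.742, P2 3.753, P5 7.107.
Geometric-mean thresholds: P3 √(5·6)=5.477, P4 √(2·3)=2.449, P7 √(3·4)=3.464, P6 √(7·8)=7.483, P1 √(3·4)=3.464, P2 √(3·4)=3.464, P5 √(7·8)=7.483.
Each quota rounded against its threshold gives P3 6, P4 3, P7 4, P6 7, P1 4, P2 4, P5 7 (total 35).

P3=6, P4=3, P7=4, P6=7, P1=4, P2=4, P5=7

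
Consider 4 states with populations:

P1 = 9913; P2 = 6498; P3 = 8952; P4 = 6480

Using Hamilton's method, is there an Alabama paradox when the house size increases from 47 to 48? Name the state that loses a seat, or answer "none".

none

At 47 seats: P1 15, P2 10, P3 13, P4 9.
At 48 seats: P1 15, P2 10, P3 13, P4 10.
No state's allocation decreased.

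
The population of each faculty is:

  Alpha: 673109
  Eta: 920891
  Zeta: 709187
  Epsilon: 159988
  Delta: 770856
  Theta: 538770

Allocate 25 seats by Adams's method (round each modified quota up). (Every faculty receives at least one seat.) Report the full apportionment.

Standard divisor 3772801/25 ≈ 150912.04; standard quotas: Alpha 4.460, Eta 6.102, Zeta 4.699, Epsilon 1.060, Delta 5.108, Theta 3.570.
Rounding up gives 5, 7, 5, 2, 6, 4 = 29 seats, so the divisor must be adjusted.
With modified divisor 172800: modified quotas Alpha 3.895, Eta 5.329, Zeta 4.104, Epsilon 0.926, Delta 4.461, Theta 3.118.
Rounding up: Alpha 4, Eta 6, Zeta 5, Epsilon 1, Delta 5, Theta 4 (total 25).

Alpha 4, Eta 6, Zeta 5, Epsilon 1, Delta 5, Theta 4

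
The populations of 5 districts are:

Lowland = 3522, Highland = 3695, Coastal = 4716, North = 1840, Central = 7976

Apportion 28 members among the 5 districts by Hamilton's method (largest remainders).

The standard divisor is 21749/28 ≈ 776.75.
Standard quotas: Lowland 4.5343, Highland 4.7570, Coastal 6.0715, North 2.3688, Central 10.2684.
Lower quotas: Lowland 4, Highland 4, Coastal 6, North 2, Central 10 (sum 26, leaving 2 seats).
Remainders in descending order: Highland 0.7570, Lowland 0.5343, North 0.3688, Central 0.2684, Coastal 0.0715.
The surplus seats go to Highland, Lowland.

Lowland 5; Highland 5; Coastal 6; North 2; Central 10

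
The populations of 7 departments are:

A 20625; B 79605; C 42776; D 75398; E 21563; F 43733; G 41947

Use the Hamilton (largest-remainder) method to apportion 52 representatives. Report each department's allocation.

A 3, B 13, C 7, D 12, E 3, F 7, G 7

Standard divisor: 325647 ÷ 52 ≈ 6262.442.
Standard quotas: A 3.2934, B 12.7115, C 6.8306, D 12.0397, E 3.4432, F 6.9834, G 6.6982.
Lower quotas: A 3, B 12, C 6, D 12, E 3, F 6, G 6 (sum 48, leaving 4 seats).
Remainders in descending order: F 0.9834, C 0.8306, B 0.7115, G 0.6982, E 0.4432, A 0.2934, D 0.0397.
The surplus seats go to F, C, B, G.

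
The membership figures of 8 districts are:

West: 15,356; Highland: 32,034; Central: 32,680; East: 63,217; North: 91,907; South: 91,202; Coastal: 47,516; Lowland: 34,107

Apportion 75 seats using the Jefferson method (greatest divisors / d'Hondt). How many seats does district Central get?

Standard divisor 408019/75 ≈ 5440.253; standard quotas: West 2.823, Highland 5.888, Central 6.007, East 11.620, North 16.894, South 16.764, Coastal 8.734, Lowland 6.269.
Rounding down gives 2, 5, 6, 11, 16, 16, 8, 6 = 70 seats, so the divisor must be adjusted.
With modified divisor 5200: modified quotas West 2.953, Highland 6.160, Central 6.285, East 12.157, North 17.674, South 17.539, Coastal 9.138, Lowland 6.559.
Rounding down: West 2, Highland 6, Central 6, East 12, North 17, South 17, Coastal 9, Lowland 6 (total 75).
Central receives 6.

6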